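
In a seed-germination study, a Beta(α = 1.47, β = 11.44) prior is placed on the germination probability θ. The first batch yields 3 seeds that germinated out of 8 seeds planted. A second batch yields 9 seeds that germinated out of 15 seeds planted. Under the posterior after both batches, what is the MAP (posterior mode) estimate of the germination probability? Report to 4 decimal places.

The Beta prior is conjugate to a Binomial/Bernoulli likelihood; the update adds successes to α and failures to β.
After batch 1: Beta(1.47+3, 11.44+5) = Beta(4.47, 16.44).
After batch 2: Beta(4.47+9, 16.44+6) = Beta(13.47, 22.44).
Mode of Beta(a,b) for a,b>1 is (a−1)/(a+b−2) = 12.47/33.91 = 0.3677.

0.3677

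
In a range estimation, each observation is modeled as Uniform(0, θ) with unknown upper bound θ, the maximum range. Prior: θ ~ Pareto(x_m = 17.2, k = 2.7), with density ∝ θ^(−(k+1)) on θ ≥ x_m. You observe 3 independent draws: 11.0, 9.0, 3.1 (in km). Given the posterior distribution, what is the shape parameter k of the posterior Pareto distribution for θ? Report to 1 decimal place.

A Pareto(scale x_m, shape k) prior on the upper bound θ of Uniform(0, θ) is conjugate: posterior is Pareto(max(x_m, max xᵢ), k + n).
Sample maximum = 11.0; prior scale x_m = 17.2 → posterior scale = max = 17.2.
Posterior shape = 2.7 + 3 = 5.7.
Posterior shape k = 5.7.

5.7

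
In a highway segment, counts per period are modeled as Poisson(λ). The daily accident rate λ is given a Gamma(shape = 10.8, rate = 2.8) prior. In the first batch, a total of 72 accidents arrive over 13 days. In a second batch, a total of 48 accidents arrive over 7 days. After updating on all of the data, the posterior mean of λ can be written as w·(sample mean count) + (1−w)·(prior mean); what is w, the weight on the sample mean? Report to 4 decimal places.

0.8772

With a Gamma(shape α, rate β) prior, the Poisson likelihood is conjugate: the posterior is Gamma(α + ΣXᵢ, β + n).
Total number of days: n = 13 + 7 = 20.
Posterior mean = (α₀+S)/(β₀+n) = [n/(β₀+n)]·(S/n) + [β₀/(β₀+n)]·(α₀/β₀), so only n and β₀ enter the weight.
Weight on data w = n/(β₀+n) = 20/(2.8+20) = 20/22.8 = 0.8772.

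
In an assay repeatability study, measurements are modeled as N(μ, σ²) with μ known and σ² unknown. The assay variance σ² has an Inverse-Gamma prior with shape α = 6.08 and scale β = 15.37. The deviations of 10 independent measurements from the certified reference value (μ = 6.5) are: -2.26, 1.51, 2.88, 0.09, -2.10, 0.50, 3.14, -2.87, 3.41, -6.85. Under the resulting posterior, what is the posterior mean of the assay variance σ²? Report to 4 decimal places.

6.3362

With known mean μ and an Inverse-Gamma(α, β) prior on σ², the Normal likelihood is conjugate: posterior is Inv-Gamma(α + n/2, β + Σ(xᵢ−μ)²/2).
Σ(xᵢ−μ)² = (-2.26)² + (1.51)² + (2.88)² + (0.09)² + (-2.10)² + (0.50)² + (3.14)² + (-2.87)² + (3.41)² + (-6.85)² = 96.9973.
Posterior: Inv-Gamma(6.08 + 10/2, 15.37 + 96.9973/2) = Inv-Gamma(11.08, 63.86865).
E[σ²|data] = β/(α−1) = 63.86865/10.08 = 6.3362.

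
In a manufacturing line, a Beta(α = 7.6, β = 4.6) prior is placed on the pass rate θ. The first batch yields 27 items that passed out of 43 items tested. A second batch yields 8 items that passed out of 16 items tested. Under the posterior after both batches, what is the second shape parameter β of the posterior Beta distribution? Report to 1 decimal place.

28.6

The Beta prior is conjugate to a Binomial/Bernoulli likelihood; the update adds successes to α and failures to β.
After batch 1: Beta(7.6+27, 4.6+16) = Beta(34.6, 20.6).
After batch 2: Beta(34.6+8, 20.6+8) = Beta(42.6, 28.6).
Posterior β = 28.6.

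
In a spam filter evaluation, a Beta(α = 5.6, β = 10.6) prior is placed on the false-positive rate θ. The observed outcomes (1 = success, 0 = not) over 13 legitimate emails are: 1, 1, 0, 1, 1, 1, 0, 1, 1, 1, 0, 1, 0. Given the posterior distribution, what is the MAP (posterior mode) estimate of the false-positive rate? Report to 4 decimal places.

The Beta prior is conjugate to a Binomial/Bernoulli likelihood; the update adds successes to α and failures to β.
Posterior: Beta(α+k, β+n−k) = Beta(5.6+9, 10.6+4) = Beta(14.6, 14.6).
Mode of Beta(a,b) for a,b>1 is (a−1)/(a+b−2) = 13.6/27.2 = 0.5000.

0.5000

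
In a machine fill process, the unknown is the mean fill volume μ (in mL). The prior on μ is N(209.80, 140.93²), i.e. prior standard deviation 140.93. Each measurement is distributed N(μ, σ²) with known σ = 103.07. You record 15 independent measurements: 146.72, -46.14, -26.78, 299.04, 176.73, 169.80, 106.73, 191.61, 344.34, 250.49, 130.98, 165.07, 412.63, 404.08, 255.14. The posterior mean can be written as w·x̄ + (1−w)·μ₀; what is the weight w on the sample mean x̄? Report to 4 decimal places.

0.9656

For Normal data with known variance σ², a Normal(μ₀, σ₀²) prior on μ is conjugate. Posterior precision = 1/σ₀² + n/σ²; posterior mean is the precision-weighted average of μ₀ and x̄.
σ₀² = 140.93² = 19861.2649, σ² = 103.07² = 10623.4249. Prior precision 1/σ₀² = 1/19861.2649; data precision n/σ² = 15/10623.4249.
w = (n/σ²)/(1/σ₀² + n/σ²) = n·σ₀²/(σ² + n·σ₀²) = 15·19861.2649/(10623.4249 + 15·19861.2649) = 297918.9735/308542.3984 = 0.9656.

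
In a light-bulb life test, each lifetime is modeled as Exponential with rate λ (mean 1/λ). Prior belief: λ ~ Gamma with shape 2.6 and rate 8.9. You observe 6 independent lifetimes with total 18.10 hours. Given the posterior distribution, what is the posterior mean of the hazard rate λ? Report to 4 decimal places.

0.3185

With a Gamma(shape α, rate β) prior on the exponential rate λ, the posterior after n observations with total T = Σxᵢ is Gamma(α+n, β+T).
Posterior: Gamma(2.6+6, 8.9+18.10) = Gamma(8.6, 27.00).
Posterior mean of λ = α/β = 8.6/27.00 = 0.3185.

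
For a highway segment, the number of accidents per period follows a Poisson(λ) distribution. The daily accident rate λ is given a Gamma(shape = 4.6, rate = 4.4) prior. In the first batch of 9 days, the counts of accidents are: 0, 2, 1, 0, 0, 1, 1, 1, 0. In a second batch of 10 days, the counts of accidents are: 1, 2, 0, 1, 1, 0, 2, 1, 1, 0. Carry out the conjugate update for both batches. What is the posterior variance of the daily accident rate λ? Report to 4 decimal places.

With a Gamma(shape α, rate β) prior, the Poisson likelihood is conjugate: the posterior is Gamma(α + ΣXᵢ, β + n).
Batch 1: sum of counts S = 6 over n = 9 days.
After batch 1: Gamma(α+S, β+n) = Gamma(4.6+6, 4.4+9) = Gamma(10.6, 13.4).
Batch 2: sum of counts S = 9 over n = 10 days.
After batch 2: Gamma(α+S, β+n) = Gamma(10.6+9, 13.4+10) = Gamma(19.6, 23.4).
Var = α/β² = 19.6/23.4² = 0.0358.

0.0358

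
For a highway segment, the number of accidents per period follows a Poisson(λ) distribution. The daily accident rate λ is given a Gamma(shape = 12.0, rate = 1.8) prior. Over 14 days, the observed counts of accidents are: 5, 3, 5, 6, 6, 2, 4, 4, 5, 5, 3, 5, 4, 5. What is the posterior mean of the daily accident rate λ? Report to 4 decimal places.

With a Gamma(shape α, rate β) prior, the Poisson likelihood is conjugate: the posterior is Gamma(α + ΣXᵢ, β + n).
Sum of counts S = 62 over n = 14 days.
Posterior: Gamma(α+S, β+n) = Gamma(12.0+62, 1.8+14) = Gamma(74.0, 15.8).
Posterior mean = α/β = 74.0/15.8 = 4.6835.

4.6835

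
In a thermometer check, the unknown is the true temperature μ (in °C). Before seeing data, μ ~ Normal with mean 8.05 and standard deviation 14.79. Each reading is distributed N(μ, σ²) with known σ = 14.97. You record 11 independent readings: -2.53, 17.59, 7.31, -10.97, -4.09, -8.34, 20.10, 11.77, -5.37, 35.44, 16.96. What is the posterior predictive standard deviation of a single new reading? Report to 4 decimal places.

15.5800

For Normal data with known variance σ², a Normal(μ₀, σ₀²) prior on μ is conjugate. Posterior precision = 1/σ₀² + n/σ²; posterior mean is the precision-weighted average of μ₀ and x̄.
σ₀² = 14.79² = 218.7441, σ² = 14.97² = 224.1009; σ² + n·σ₀² = 224.1009 + 11·218.7441 = 2630.286.
Posterior precision = 1/σ₀² + n/σ² = 1/218.7441 + 11/224.1009 = (σ² + n·σ₀²)/(σ₀²σ²) = 2630.286/(218.7441·224.1009); posterior variance σₙ² = σ₀²σ²/(σ² + n·σ₀²) = 218.7441·224.1009/2630.286 = 18.637042.
Predictive variance for one new observation = σₙ² + σ² = 218.7441·224.1009/2630.286 + 224.1009 = σ²·(σ₀² + 2630.286)/2630.286 = 224.1009·2849.0301/2630.286 = 242.737942; SD = √(224.1009·2849.0301/2630.286) = 15.5800.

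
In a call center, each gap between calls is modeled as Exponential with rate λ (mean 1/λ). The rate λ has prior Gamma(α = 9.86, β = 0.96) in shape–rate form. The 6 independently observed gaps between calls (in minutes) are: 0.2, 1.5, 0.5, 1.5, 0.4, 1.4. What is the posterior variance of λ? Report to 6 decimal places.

0.380048

With a Gamma(shape α, rate β) prior on the exponential rate λ, the posterior after n observations with total T = Σxᵢ is Gamma(α+n, β+T).
Sum of observations T = 5.5 minutes; n = 6.
Posterior: Gamma(9.86+6, 0.96+5.5) = Gamma(15.86, 6.46).
Var = α/β² = 0.380048.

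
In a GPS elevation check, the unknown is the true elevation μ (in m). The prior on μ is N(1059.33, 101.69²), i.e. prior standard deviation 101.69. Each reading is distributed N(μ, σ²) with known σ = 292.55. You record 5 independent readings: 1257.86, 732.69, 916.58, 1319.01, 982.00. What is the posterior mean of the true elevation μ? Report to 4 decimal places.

1052.6633

For Normal data with known variance σ², a Normal(μ₀, σ₀²) prior on μ is conjugate. Posterior precision = 1/σ₀² + n/σ²; posterior mean is the precision-weighted average of μ₀ and x̄.
Σxᵢ = 1257.86 + 732.69 + 916.58 + 1319.01 + 982.00 = 5208.14, so n·x̄ = 5208.14.
σ₀² = 101.69² = 10340.8561, σ² = 292.55² = 85585.5025; σ² + n·σ₀² = 85585.5025 + 5·10340.8561 = 137289.783.
Posterior mean = (μ₀/σ₀² + n·x̄/σ²)/(1/σ₀² + n/σ²) = (σ²·μ₀ + σ₀²·n·x̄)/(σ² + n·σ₀²) = (85585.5025·1059.33 + 10340.8561·5208.14)/137289.783 = 144519916.651979/137289.783 = 1052.6633.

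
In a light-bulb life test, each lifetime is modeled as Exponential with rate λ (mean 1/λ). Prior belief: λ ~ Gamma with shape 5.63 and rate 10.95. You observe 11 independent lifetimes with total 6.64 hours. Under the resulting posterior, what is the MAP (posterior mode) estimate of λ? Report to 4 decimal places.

With a Gamma(shape α, rate β) prior on the exponential rate λ, the posterior after n observations with total T = Σxᵢ is Gamma(α+n, β+T).
Posterior: Gamma(5.63+11, 10.95+6.64) = Gamma(16.63, 17.59).
Mode = (α−1)/β = 0.8886.

0.8886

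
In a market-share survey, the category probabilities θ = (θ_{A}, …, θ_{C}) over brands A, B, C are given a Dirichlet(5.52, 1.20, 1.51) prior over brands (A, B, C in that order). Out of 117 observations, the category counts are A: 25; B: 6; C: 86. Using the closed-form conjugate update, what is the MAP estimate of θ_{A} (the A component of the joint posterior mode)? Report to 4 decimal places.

The Dirichlet prior is conjugate to the Multinomial likelihood: each posterior αⱼ = prior αⱼ + observed count nⱼ.
Posterior concentration: (30.52, 7.20, 87.51), total = 125.23.
Joint mode component: (α_{A}−1)/(Σα−K) = 29.52/122.23 = 0.2415.

0.2415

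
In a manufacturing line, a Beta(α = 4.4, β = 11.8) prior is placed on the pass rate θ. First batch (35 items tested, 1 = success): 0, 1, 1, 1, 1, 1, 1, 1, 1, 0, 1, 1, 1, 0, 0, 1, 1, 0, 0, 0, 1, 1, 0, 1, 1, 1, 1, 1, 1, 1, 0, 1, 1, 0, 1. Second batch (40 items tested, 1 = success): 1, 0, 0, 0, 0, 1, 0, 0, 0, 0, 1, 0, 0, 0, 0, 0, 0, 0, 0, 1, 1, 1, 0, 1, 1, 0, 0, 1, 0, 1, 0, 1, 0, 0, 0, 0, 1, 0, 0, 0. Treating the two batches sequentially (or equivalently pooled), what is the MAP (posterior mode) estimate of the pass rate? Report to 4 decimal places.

The Beta prior is conjugate to a Binomial/Bernoulli likelihood; the update adds successes to α and failures to β.
After batch 1: Beta(4.4+25, 11.8+10) = Beta(29.4, 21.8).
After batch 2: Beta(29.4+12, 21.8+28) = Beta(41.4, 49.8).
Mode of Beta(a,b) for a,b>1 is (a−1)/(a+b−2) = 40.4/89.2 = 0.4529.

0.4529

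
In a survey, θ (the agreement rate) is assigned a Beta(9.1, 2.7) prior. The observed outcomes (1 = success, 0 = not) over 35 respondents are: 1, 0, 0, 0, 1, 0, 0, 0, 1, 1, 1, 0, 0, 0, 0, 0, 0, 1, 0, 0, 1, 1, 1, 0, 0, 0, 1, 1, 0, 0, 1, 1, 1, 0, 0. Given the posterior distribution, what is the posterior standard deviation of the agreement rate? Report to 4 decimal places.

0.0723

The Beta prior is conjugate to a Binomial/Bernoulli likelihood; the update adds successes to α and failures to β.
Posterior: Beta(α+k, β+n−k) = Beta(9.1+14, 2.7+21) = Beta(23.1, 23.7).
Var = αβ/((α+β)²(α+β+1)) = 23.1·23.7/(46.8²·47.8) = 0.00522927; SD = √0.00522927 = 0.0723.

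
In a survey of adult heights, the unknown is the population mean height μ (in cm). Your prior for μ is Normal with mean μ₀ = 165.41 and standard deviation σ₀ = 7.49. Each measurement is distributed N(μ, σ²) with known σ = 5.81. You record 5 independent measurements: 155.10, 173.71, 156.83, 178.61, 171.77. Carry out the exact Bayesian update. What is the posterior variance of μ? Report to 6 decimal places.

6.026033

For Normal data with known variance σ², a Normal(μ₀, σ₀²) prior on μ is conjugate. Posterior precision = 1/σ₀² + n/σ²; posterior mean is the precision-weighted average of μ₀ and x̄.
σ₀² = 7.49² = 56.1001, σ² = 5.81² = 33.7561; σ² + n·σ₀² = 33.7561 + 5·56.1001 = 314.2566.
Posterior precision = 1/σ₀² + n/σ² = 1/56.1001 + 5/33.7561 = (σ² + n·σ₀²)/(σ₀²σ²) = 314.2566/(56.1001·33.7561); posterior variance σₙ² = σ₀²σ²/(σ² + n·σ₀²) = 56.1001·33.7561/314.2566 = 6.026033.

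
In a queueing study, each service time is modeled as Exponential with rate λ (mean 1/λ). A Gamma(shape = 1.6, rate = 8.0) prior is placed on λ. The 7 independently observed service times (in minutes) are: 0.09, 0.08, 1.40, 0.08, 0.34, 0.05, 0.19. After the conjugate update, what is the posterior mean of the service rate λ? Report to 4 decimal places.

0.8407

With a Gamma(shape α, rate β) prior on the exponential rate λ, the posterior after n observations with total T = Σxᵢ is Gamma(α+n, β+T).
Sum of observations T = 2.23 minutes; n = 7.
Posterior: Gamma(1.6+7, 8.0+2.23) = Gamma(8.6, 10.23).
Posterior mean of λ = α/β = 8.6/10.23 = 0.8407.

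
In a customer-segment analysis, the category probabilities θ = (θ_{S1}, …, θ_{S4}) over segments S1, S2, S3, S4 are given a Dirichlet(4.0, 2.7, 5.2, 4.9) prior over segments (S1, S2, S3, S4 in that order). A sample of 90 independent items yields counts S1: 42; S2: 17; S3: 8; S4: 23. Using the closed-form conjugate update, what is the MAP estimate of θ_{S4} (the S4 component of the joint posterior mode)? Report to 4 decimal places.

0.2617

The Dirichlet prior is conjugate to the Multinomial likelihood: each posterior αⱼ = prior αⱼ + observed count nⱼ.
Posterior concentration: (46.0, 19.7, 13.2, 27.9), total = 106.8.
Joint mode component: (α_{S4}−1)/(Σα−K) = 26.9/102.8 = 0.2617.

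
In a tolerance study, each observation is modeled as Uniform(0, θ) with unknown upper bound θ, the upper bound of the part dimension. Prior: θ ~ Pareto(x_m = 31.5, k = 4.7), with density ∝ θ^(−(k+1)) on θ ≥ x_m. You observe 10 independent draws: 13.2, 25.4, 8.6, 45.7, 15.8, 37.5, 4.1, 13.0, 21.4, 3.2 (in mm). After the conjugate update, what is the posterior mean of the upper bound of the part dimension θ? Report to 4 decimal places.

A Pareto(scale x_m, shape k) prior on the upper bound θ of Uniform(0, θ) is conjugate: posterior is Pareto(max(x_m, max xᵢ), k + n).
Sample maximum = 45.7; prior scale x_m = 31.5 → posterior scale = max = 45.7.
Posterior shape = 4.7 + 10 = 14.7.
E[θ|data] = k·x_m/(k−1) = 14.7·45.7/13.7 = 49.0358.

49.0358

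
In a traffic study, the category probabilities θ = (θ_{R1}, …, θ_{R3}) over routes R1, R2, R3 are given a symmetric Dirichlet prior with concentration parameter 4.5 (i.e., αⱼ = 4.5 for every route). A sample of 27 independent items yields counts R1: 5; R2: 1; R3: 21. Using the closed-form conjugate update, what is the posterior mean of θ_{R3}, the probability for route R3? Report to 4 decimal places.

0.6296

The Dirichlet prior is conjugate to the Multinomial likelihood: each posterior αⱼ = prior αⱼ + observed count nⱼ.
Posterior concentration: (9.5, 5.5, 25.5), total = 40.5.
E[θ_{R3}|data] = α_{R3}/Σα = 25.5/40.5 = 0.6296.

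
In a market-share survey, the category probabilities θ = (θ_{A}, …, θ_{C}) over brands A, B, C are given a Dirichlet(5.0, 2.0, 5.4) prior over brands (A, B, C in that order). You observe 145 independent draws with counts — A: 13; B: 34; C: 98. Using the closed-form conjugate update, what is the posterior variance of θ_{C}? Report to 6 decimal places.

The Dirichlet prior is conjugate to the Multinomial likelihood: each posterior αⱼ = prior αⱼ + observed count nⱼ.
Posterior concentration: (18.0, 36.0, 103.4), total = 157.4.
Var[θ_j] = α_j(Σα−α_j)/((Σα)²(Σα+1)) = 103.4·54.0/(157.4²·158.4) = 0.001423.

0.001423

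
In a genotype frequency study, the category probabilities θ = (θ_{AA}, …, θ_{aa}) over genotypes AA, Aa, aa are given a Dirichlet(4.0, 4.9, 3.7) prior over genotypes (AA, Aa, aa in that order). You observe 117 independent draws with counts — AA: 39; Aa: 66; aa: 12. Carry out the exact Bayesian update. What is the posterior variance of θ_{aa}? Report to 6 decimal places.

0.000815

The Dirichlet prior is conjugate to the Multinomial likelihood: each posterior αⱼ = prior αⱼ + observed count nⱼ.
Posterior concentration: (43.0, 70.9, 15.7), total = 129.6.
Var[θ_j] = α_j(Σα−α_j)/((Σα)²(Σα+1)) = 15.7·113.9/(129.6²·130.6) = 0.000815.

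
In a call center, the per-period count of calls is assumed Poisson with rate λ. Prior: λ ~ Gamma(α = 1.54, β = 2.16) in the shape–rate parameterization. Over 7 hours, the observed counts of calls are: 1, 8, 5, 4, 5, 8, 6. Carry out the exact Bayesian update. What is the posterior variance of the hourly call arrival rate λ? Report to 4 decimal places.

0.4593

With a Gamma(shape α, rate β) prior, the Poisson likelihood is conjugate: the posterior is Gamma(α + ΣXᵢ, β + n).
Sum of counts S = 37 over n = 7 hours.
Posterior: Gamma(α+S, β+n) = Gamma(1.54+37, 2.16+7) = Gamma(38.54, 9.16).
Var = α/β² = 38.54/9.16² = 0.4593.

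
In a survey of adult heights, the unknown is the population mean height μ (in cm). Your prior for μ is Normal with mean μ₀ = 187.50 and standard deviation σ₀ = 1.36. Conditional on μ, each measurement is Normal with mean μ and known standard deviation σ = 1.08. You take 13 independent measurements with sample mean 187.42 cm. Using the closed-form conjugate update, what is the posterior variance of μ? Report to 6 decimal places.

For Normal data with known variance σ², a Normal(μ₀, σ₀²) prior on μ is conjugate. Posterior precision = 1/σ₀² + n/σ²; posterior mean is the precision-weighted average of μ₀ and x̄.
σ₀² = 1.36² = 1.8496, σ² = 1.08² = 1.1664; σ² + n·σ₀² = 1.1664 + 13·1.8496 = 25.2112.
Posterior precision = 1/σ₀² + n/σ² = 1/1.8496 + 13/1.1664 = (σ² + n·σ₀²)/(σ₀²σ²) = 25.2112/(1.8496·1.1664); posterior variance σₙ² = σ₀²σ²/(σ² + n·σ₀²) = 1.8496·1.1664/25.2112 = 0.085572.

0.085572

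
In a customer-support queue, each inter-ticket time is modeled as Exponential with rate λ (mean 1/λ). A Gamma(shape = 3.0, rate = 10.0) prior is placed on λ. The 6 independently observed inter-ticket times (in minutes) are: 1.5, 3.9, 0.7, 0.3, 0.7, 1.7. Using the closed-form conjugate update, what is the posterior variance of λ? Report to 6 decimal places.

0.025464

With a Gamma(shape α, rate β) prior on the exponential rate λ, the posterior after n observations with total T = Σxᵢ is Gamma(α+n, β+T).
Sum of observations T = 8.8 minutes; n = 6.
Posterior: Gamma(3.0+6, 10.0+8.8) = Gamma(9.0, 18.8).
Var = α/β² = 0.025464.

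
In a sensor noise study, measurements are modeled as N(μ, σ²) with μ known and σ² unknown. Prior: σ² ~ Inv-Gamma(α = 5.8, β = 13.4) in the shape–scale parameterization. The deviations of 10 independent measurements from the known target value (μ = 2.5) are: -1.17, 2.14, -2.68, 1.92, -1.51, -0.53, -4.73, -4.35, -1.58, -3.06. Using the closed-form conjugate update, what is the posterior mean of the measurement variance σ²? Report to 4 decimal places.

With known mean μ and an Inverse-Gamma(α, β) prior on σ², the Normal likelihood is conjugate: posterior is Inv-Gamma(α + n/2, β + Σ(xᵢ−μ)²/2).
Σ(xᵢ−μ)² = (-1.17)² + (2.14)² + (-2.68)² + (1.92)² + (-1.51)² + (-0.53)² + (-4.73)² + (-4.35)² + (-1.58)² + (-3.06)² = 72.5337.
Posterior: Inv-Gamma(5.8 + 10/2, 13.4 + 72.5337/2) = Inv-Gamma(10.80, 49.66685).
E[σ²|data] = β/(α−1) = 49.66685/9.80 = 5.0680.

5.0680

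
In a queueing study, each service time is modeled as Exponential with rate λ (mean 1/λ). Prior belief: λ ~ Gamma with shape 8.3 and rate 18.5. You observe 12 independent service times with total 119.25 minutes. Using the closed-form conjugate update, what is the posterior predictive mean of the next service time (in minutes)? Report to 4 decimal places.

7.1373

With a Gamma(shape α, rate β) prior on the exponential rate λ, the posterior after n observations with total T = Σxᵢ is Gamma(α+n, β+T).
Posterior: Gamma(8.3+12, 18.5+119.25) = Gamma(20.3, 137.75).
The predictive distribution for the next observation is Lomax; its mean is β/(α−1) = 137.75/19.3 = 7.1373.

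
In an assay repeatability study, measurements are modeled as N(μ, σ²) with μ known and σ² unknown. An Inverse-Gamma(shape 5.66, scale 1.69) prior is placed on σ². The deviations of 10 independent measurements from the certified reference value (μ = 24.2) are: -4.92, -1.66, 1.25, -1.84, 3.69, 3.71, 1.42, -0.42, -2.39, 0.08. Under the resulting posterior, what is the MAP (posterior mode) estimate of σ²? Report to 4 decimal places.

3.0267

With known mean μ and an Inverse-Gamma(α, β) prior on σ², the Normal likelihood is conjugate: posterior is Inv-Gamma(α + n/2, β + Σ(xᵢ−μ)²/2).
Σ(xᵢ−μ)² = (-4.92)² + (-1.66)² + (1.25)² + (-1.84)² + (3.69)² + (3.71)² + (1.42)² + (-0.42)² + (-2.39)² + (0.08)² = 67.2016.
Posterior: Inv-Gamma(5.66 + 10/2, 1.69 + 67.2016/2) = Inv-Gamma(10.66, 35.29080).
Mode = β/(α+1) = 35.29080/11.66 = 3.0267.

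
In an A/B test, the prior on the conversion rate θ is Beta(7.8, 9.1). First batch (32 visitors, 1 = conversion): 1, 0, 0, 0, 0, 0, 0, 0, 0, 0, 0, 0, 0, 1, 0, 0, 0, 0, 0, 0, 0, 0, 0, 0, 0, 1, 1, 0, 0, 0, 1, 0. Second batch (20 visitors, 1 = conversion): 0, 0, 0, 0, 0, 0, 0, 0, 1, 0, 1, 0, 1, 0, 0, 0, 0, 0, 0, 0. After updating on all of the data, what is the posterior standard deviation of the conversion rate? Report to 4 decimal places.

The Beta prior is conjugate to a Binomial/Bernoulli likelihood; the update adds successes to α and failures to β.
After batch 1: Beta(7.8+5, 9.1+27) = Beta(12.8, 36.1).
After batch 2: Beta(12.8+3, 36.1+17) = Beta(15.8, 53.1).
Var = αβ/((α+β)²(α+β+1)) = 15.8·53.1/(68.9²·69.9) = 0.00252834; SD = √0.00252834 = 0.0503.

0.0503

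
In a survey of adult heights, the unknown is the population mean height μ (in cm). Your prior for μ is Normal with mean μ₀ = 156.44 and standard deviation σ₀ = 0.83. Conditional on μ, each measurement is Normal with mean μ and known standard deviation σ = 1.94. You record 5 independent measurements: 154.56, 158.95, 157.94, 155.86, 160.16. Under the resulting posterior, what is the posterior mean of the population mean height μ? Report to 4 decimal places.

For Normal data with known variance σ², a Normal(μ₀, σ₀²) prior on μ is conjugate. Posterior precision = 1/σ₀² + n/σ²; posterior mean is the precision-weighted average of μ₀ and x̄.
Σxᵢ = 154.56 + 158.95 + 157.94 + 155.86 + 160.16 = 787.47, so n·x̄ = 787.47.
σ₀² = 0.83² = 0.6889, σ² = 1.94² = 3.7636; σ² + n·σ₀² = 3.7636 + 5·0.6889 = 7.2081.
Posterior mean = (μ₀/σ₀² + n·x̄/σ²)/(1/σ₀² + n/σ²) = (σ²·μ₀ + σ₀²·n·x̄)/(σ² + n·σ₀²) = (3.7636·156.44 + 0.6889·787.47)/7.2081 = 1131.265667/7.2081 = 156.9437.

156.9437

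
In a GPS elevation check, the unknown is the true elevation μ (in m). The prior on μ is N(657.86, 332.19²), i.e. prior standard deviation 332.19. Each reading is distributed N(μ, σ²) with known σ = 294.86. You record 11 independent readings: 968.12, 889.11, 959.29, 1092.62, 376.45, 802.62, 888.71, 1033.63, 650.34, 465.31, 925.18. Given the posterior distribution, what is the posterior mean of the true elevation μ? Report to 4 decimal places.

For Normal data with known variance σ², a Normal(μ₀, σ₀²) prior on μ is conjugate. Posterior precision = 1/σ₀² + n/σ²; posterior mean is the precision-weighted average of μ₀ and x̄.
Σxᵢ = 968.12 + 889.11 + 959.29 + 1092.62 + 376.45 + 802.62 + 888.71 + 1033.63 + 650.34 + 465.31 + 925.18 = 9051.38, so n·x̄ = 9051.38.
σ₀² = 332.19² = 110350.1961, σ² = 294.86² = 86942.4196; σ² + n·σ₀² = 86942.4196 + 11·110350.1961 = 1300794.5767.
Posterior mean = (μ₀/σ₀² + n·x̄/σ²)/(1/σ₀² + n/σ²) = (σ²·μ₀ + σ₀²·n·x̄)/(σ² + n·σ₀²) = (86942.4196·657.86 + 110350.1961·9051.38)/1300794.5767 = 1056017498.133674/1300794.5767 = 811.8250.

811.8250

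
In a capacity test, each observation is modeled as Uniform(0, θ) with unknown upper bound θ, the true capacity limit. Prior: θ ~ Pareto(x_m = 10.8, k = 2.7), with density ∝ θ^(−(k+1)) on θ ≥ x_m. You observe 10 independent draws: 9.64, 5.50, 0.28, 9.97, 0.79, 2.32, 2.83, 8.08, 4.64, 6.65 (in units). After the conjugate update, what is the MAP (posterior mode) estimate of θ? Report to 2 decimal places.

A Pareto(scale x_m, shape k) prior on the upper bound θ of Uniform(0, θ) is conjugate: posterior is Pareto(max(x_m, max xᵢ), k + n).
Sample maximum = 9.97; prior scale x_m = 10.8 → posterior scale = max = 10.80.
Posterior shape = 2.7 + 10 = 12.7.
The Pareto density is decreasing on [x_m, ∞), so the mode is x_m = 10.80.

10.80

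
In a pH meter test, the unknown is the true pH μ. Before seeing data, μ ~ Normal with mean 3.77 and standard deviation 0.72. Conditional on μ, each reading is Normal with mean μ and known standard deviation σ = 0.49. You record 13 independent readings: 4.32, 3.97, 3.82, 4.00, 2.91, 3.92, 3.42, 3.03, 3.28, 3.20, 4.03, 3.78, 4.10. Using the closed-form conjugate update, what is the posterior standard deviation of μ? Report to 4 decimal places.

0.1335

For Normal data with known variance σ², a Normal(μ₀, σ₀²) prior on μ is conjugate. Posterior precision = 1/σ₀² + n/σ²; posterior mean is the precision-weighted average of μ₀ and x̄.
σ₀² = 0.72² = 0.5184, σ² = 0.49² = 0.2401; σ² + n·σ₀² = 0.2401 + 13·0.5184 = 6.9793.
Posterior precision = 1/σ₀² + n/σ² = 1/0.5184 + 13/0.2401 = (σ² + n·σ₀²)/(σ₀²σ²) = 6.9793/(0.5184·0.2401); posterior variance σₙ² = σ₀²σ²/(σ² + n·σ₀²) = 0.5184·0.2401/6.9793 = 0.017834.
Posterior SD = √σₙ² = √(0.5184·0.2401/6.9793) = 0.1335.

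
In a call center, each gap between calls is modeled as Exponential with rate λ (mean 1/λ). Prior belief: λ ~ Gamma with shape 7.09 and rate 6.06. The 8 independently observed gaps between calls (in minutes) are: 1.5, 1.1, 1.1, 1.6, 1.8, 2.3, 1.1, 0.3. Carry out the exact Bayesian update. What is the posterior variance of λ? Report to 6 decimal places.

0.053085

With a Gamma(shape α, rate β) prior on the exponential rate λ, the posterior after n observations with total T = Σxᵢ is Gamma(α+n, β+T).
Sum of observations T = 10.8 minutes; n = 8.
Posterior: Gamma(7.09+8, 6.06+10.8) = Gamma(15.09, 16.86).
Var = α/β² = 0.053085.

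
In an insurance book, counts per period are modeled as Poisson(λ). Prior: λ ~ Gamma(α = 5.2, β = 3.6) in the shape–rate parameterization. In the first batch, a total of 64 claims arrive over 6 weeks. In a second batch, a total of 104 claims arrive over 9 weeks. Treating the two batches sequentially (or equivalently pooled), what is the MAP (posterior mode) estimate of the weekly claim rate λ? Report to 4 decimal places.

With a Gamma(shape α, rate β) prior, the Poisson likelihood is conjugate: the posterior is Gamma(α + ΣXᵢ, β + n).
After batch 1: Gamma(α+S, β+n) = Gamma(5.2+64, 3.6+6) = Gamma(69.2, 9.6).
After batch 2: Gamma(α+S, β+n) = Gamma(69.2+104, 9.6+9) = Gamma(173.2, 18.6).
Mode of Gamma(α,β) for α≥1 is (α−1)/β = 172.2/18.6 = 9.2581.

9.2581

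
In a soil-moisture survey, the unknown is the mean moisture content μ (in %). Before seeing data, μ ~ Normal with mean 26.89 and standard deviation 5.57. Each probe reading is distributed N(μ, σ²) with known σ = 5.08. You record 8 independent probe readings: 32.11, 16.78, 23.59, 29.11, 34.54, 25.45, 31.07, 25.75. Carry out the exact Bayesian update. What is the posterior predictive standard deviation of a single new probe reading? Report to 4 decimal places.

5.3599

For Normal data with known variance σ², a Normal(μ₀, σ₀²) prior on μ is conjugate. Posterior precision = 1/σ₀² + n/σ²; posterior mean is the precision-weighted average of μ₀ and x̄.
σ₀² = 5.57² = 31.0249, σ² = 5.08² = 25.8064; σ² + n·σ₀² = 25.8064 + 8·31.0249 = 274.0056.
Posterior precision = 1/σ₀² + n/σ² = 1/31.0249 + 8/25.8064 = (σ² + n·σ₀²)/(σ₀²σ²) = 274.0056/(31.0249·25.8064); posterior variance σₙ² = σ₀²σ²/(σ² + n·σ₀²) = 31.0249·25.8064/274.0056 = 2.921988.
Predictive variance for one new observation = σₙ² + σ² = 31.0249·25.8064/274.0056 + 25.8064 = σ²·(σ₀² + 274.0056)/274.0056 = 25.8064·305.0305/274.0056 = 28.728388; SD = √(25.8064·305.0305/274.0056) = 5.3599.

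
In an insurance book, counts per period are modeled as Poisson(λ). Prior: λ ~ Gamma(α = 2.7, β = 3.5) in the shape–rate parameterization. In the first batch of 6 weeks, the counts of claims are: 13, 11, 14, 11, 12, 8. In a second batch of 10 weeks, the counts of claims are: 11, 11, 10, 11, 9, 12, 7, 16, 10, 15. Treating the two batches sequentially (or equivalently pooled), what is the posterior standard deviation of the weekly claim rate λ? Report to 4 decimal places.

With a Gamma(shape α, rate β) prior, the Poisson likelihood is conjugate: the posterior is Gamma(α + ΣXᵢ, β + n).
Batch 1: sum of counts S = 69 over n = 6 weeks.
After batch 1: Gamma(α+S, β+n) = Gamma(2.7+69, 3.5+6) = Gamma(71.7, 9.5).
Batch 2: sum of counts S = 112 over n = 10 weeks.
After batch 2: Gamma(α+S, β+n) = Gamma(71.7+112, 9.5+10) = Gamma(183.7, 19.5).
SD = √α/β = √183.7/19.5 = 0.6951.

0.6951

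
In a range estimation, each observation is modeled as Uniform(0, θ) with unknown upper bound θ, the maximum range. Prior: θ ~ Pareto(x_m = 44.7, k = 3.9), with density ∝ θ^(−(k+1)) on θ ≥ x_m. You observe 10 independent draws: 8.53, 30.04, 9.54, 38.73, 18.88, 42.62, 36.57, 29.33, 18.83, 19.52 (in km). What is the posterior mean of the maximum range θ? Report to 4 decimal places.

48.1651

A Pareto(scale x_m, shape k) prior on the upper bound θ of Uniform(0, θ) is conjugate: posterior is Pareto(max(x_m, max xᵢ), k + n).
Sample maximum = 42.62; prior scale x_m = 44.7 → posterior scale = max = 44.70.
Posterior shape = 3.9 + 10 = 13.9.
E[θ|data] = k·x_m/(k−1) = 13.9·44.70/12.9 = 48.1651.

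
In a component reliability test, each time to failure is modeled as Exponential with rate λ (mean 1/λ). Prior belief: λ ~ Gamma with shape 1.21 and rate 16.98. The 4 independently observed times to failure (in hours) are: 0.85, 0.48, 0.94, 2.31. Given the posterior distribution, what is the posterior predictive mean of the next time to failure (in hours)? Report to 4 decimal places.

5.1211

With a Gamma(shape α, rate β) prior on the exponential rate λ, the posterior after n observations with total T = Σxᵢ is Gamma(α+n, β+T).
Sum of observations T = 4.58 hours; n = 4.
Posterior: Gamma(1.21+4, 16.98+4.58) = Gamma(5.21, 21.56).
The predictive distribution for the next observation is Lomax; its mean is β/(α−1) = 21.56/4.21 = 5.1211.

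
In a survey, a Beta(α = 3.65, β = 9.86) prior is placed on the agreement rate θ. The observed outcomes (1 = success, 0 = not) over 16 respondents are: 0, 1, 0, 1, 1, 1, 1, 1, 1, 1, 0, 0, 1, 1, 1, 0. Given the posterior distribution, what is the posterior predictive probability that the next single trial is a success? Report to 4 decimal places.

The Beta prior is conjugate to a Binomial/Bernoulli likelihood; the update adds successes to α and failures to β.
Posterior: Beta(α+k, β+n−k) = Beta(3.65+11, 9.86+5) = Beta(14.65, 14.86).
For a single future Bernoulli trial, P(success | data) = α/(α+β) = 0.4964.

0.4964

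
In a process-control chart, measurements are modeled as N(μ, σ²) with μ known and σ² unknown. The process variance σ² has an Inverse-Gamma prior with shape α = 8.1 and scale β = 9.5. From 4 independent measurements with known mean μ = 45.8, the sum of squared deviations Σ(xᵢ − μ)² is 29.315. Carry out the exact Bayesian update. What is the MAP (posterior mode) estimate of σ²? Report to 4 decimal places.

With known mean μ and an Inverse-Gamma(α, β) prior on σ², the Normal likelihood is conjugate: posterior is Inv-Gamma(α + n/2, β + Σ(xᵢ−μ)²/2).
Posterior: Inv-Gamma(8.1 + 4/2, 9.5 + 29.315/2) = Inv-Gamma(10.10, 24.1575).
Mode = β/(α+1) = 24.1575/11.10 = 2.1764.

2.1764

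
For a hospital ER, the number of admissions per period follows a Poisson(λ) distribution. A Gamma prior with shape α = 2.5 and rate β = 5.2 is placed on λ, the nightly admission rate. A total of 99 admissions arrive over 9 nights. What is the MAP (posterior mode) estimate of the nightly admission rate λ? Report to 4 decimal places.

With a Gamma(shape α, rate β) prior, the Poisson likelihood is conjugate: the posterior is Gamma(α + ΣXᵢ, β + n).
Posterior: Gamma(α+S, β+n) = Gamma(2.5+99, 5.2+9) = Gamma(101.5, 14.2).
Mode of Gamma(α,β) for α≥1 is (α−1)/β = 100.5/14.2 = 7.0775.

7.0775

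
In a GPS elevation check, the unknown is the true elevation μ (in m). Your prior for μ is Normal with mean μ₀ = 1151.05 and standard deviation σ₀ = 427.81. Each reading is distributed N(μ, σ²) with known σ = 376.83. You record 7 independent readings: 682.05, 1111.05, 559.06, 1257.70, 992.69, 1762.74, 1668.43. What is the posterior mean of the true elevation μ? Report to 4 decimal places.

For Normal data with known variance σ², a Normal(μ₀, σ₀²) prior on μ is conjugate. Posterior precision = 1/σ₀² + n/σ²; posterior mean is the precision-weighted average of μ₀ and x̄.
Σxᵢ = 682.05 + 1111.05 + 559.06 + 1257.70 + 992.69 + 1762.74 + 1668.43 = 8033.72, so n·x̄ = 8033.72.
σ₀² = 427.81² = 183021.3961, σ² = 376.83² = 142000.8489; σ² + n·σ₀² = 142000.8489 + 7·183021.3961 = 1423150.6216.
Posterior mean = (μ₀/σ₀² + n·x̄/σ²)/(1/σ₀² + n/σ²) = (σ²·μ₀ + σ₀²·n·x̄)/(σ² + n·σ₀²) = (142000.8489·1151.05 + 183021.3961·8033.72)/1423150.6216 = 1633792727.402837/1423150.6216 = 1148.0111.

1148.0111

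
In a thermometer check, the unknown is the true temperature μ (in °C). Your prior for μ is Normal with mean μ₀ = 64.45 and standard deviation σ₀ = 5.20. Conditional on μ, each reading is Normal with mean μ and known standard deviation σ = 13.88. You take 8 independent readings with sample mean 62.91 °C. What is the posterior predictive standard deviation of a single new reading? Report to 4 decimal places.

14.3315

For Normal data with known variance σ², a Normal(μ₀, σ₀²) prior on μ is conjugate. Posterior precision = 1/σ₀² + n/σ²; posterior mean is the precision-weighted average of μ₀ and x̄.
σ₀² = 5.20² = 27.04, σ² = 13.88² = 192.6544; σ² + n·σ₀² = 192.6544 + 8·27.04 = 408.9744.
Posterior precision = 1/σ₀² + n/σ² = 1/27.04 + 8/192.6544 = (σ² + n·σ₀²)/(σ₀²σ²) = 408.9744/(27.04·192.6544); posterior variance σₙ² = σ₀²σ²/(σ² + n·σ₀²) = 27.04·192.6544/408.9744 = 12.737655.
Predictive variance for one new observation = σₙ² + σ² = 27.04·192.6544/408.9744 + 192.6544 = σ²·(σ₀² + 408.9744)/408.9744 = 192.6544·436.0144/408.9744 = 205.392055; SD = √(192.6544·436.0144/408.9744) = 14.3315.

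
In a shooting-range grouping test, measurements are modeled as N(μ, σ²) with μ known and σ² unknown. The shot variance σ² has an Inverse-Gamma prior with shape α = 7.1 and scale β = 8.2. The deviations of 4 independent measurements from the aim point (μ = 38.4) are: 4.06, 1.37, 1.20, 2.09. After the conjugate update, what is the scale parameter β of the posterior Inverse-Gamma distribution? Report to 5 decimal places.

With known mean μ and an Inverse-Gamma(α, β) prior on σ², the Normal likelihood is conjugate: posterior is Inv-Gamma(α + n/2, β + Σ(xᵢ−μ)²/2).
Σ(xᵢ−μ)² = (4.06)² + (1.37)² + (1.20)² + (2.09)² = 24.1686.
Posterior: Inv-Gamma(7.1 + 4/2, 8.2 + 24.1686/2) = Inv-Gamma(9.10, 20.28430).
Posterior β = 20.28430.

20.28430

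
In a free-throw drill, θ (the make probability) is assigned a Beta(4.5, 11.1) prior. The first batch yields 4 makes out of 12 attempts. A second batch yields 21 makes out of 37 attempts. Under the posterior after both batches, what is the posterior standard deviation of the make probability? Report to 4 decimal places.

0.0615

The Beta prior is conjugate to a Binomial/Bernoulli likelihood; the update adds successes to α and failures to β.
After batch 1: Beta(4.5+4, 11.1+8) = Beta(8.5, 19.1).
After batch 2: Beta(8.5+21, 19.1+16) = Beta(29.5, 35.1).
Var = αβ/((α+β)²(α+β+1)) = 29.5·35.1/(64.6²·65.6) = 0.00378234; SD = √0.00378234 = 0.0615.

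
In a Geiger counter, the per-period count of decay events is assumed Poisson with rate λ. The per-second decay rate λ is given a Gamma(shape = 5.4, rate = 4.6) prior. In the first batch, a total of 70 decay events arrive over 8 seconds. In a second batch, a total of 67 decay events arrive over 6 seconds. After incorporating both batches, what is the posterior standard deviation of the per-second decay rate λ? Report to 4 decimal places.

With a Gamma(shape α, rate β) prior, the Poisson likelihood is conjugate: the posterior is Gamma(α + ΣXᵢ, β + n).
After batch 1: Gamma(α+S, β+n) = Gamma(5.4+70, 4.6+8) = Gamma(75.4, 12.6).
After batch 2: Gamma(α+S, β+n) = Gamma(75.4+67, 12.6+6) = Gamma(142.4, 18.6).
SD = √α/β = √142.4/18.6 = 0.6416.

0.6416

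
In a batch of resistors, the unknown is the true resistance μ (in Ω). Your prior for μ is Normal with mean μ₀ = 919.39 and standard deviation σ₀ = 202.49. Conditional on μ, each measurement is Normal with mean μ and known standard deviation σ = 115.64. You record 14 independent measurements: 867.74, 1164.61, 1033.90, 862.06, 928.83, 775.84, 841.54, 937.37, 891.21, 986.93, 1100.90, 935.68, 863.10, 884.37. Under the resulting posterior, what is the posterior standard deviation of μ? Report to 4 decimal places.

For Normal data with known variance σ², a Normal(μ₀, σ₀²) prior on μ is conjugate. Posterior precision = 1/σ₀² + n/σ²; posterior mean is the precision-weighted average of μ₀ and x̄.
σ₀² = 202.49² = 41002.2001, σ² = 115.64² = 13372.6096; σ² + n·σ₀² = 13372.6096 + 14·41002.2001 = 587403.411.
Posterior precision = 1/σ₀² + n/σ² = 1/41002.2001 + 14/13372.6096 = (σ² + n·σ₀²)/(σ₀²σ²) = 587403.411/(41002.2001·13372.6096); posterior variance σₙ² = σ₀²σ²/(σ² + n·σ₀²) = 41002.2001·13372.6096/587403.411 = 933.440978.
Posterior SD = √σₙ² = √(41002.2001·13372.6096/587403.411) = 30.5523.

30.5523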